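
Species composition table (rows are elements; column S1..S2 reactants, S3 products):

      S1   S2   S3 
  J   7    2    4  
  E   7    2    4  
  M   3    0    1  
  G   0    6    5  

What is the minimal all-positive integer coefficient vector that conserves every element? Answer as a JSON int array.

J: 2·7+5·2 = 24 | 6·4 = 24
E: 2·7+5·2 = 24 | 6·4 = 24
M: 2·3+5·0 = 6 | 6·1 = 6
G: 2·0+5·6 = 30 | 6·5 = 30
gcd(2,5,6) = 1

Coefficients: [2, 5, 6]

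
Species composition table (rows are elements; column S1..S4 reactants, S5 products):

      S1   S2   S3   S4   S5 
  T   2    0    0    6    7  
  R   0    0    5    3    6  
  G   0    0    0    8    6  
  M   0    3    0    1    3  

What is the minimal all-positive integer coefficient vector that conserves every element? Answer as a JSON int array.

Coefficients: [5, 3, 3, 3, 4]

T: 5·2+3·0+3·0+3·6 = 28 | 4·7 = 28
R: 5·0+3·0+3·5+3·3 = 24 | 4·6 = 24
G: 5·0+3·0+3·0+3·8 = 24 | 4·6 = 24
M: 5·0+3·3+3·0+3·1 = 12 | 4·3 = 12
gcd(5,3,3,3,4) = 1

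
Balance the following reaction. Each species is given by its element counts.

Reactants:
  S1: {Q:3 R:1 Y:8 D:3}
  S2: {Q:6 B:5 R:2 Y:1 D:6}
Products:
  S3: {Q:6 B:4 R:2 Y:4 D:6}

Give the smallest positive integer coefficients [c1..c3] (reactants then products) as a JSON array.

Q: 2·3+4·6 = 30 | 5·6 = 30
B: 2·0+4·5 = 20 | 5·4 = 20
R: 2·1+4·2 = 10 | 5·2 = 10
Y: 2·8+4·1 = 20 | 5·4 = 20
D: 2·3+4·6 = 30 | 5·6 = 30
gcd(2,4,5) = 1

Coefficients: [2, 4, 5]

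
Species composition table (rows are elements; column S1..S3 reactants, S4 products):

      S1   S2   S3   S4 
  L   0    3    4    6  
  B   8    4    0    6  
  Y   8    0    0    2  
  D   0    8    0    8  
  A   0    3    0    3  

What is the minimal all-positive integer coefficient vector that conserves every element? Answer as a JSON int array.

L: 1·0+4·3+3·4 = 24 | 4·6 = 24
B: 1·8+4·4+3·0 = 24 | 4·6 = 24
Y: 1·8+4·0+3·0 = 8 | 4·2 = 8
D: 1·0+4·8+3·0 = 32 | 4·8 = 32
A: 1·0+4·3+3·0 = 12 | 4·3 = 12
gcd(1,4,3,4) = 1

Coefficients: [1, 4, 3, 4]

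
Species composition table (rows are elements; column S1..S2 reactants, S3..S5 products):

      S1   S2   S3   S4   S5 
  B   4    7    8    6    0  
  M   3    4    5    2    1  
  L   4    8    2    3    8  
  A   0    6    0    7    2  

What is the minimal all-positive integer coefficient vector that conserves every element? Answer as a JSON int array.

Coefficients: [6, 4, 5, 2, 5]

B: 6·4+4·7 = 52 | 5·8+2·6+5·0 = 52
M: 6·3+4·4 = 34 | 5·5+2·2+5·1 = 34
L: 6·4+4·8 = 56 | 5·2+2·3+5·8 = 56
A: 6·0+4·6 = 24 | 5·0+2·7+5·2 = 24
gcd(6,4,5,2,5) = 1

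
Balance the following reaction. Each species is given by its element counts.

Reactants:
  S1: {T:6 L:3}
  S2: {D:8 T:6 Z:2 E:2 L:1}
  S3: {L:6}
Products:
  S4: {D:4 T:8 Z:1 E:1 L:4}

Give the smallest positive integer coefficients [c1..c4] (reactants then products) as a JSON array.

D: 5·0+3·8+1·0 = 24 | 6·4 = 24
T: 5·6+3·6+1·0 = 48 | 6·8 = 48
Z: 5·0+3·2+1·0 = 6 | 6·1 = 6
E: 5·0+3·2+1·0 = 6 | 6·1 = 6
L: 5·3+3·1+1·6 = 24 | 6·4 = 24
gcd(5,3,1,6) = 1

Coefficients: [5, 3, 1, 6]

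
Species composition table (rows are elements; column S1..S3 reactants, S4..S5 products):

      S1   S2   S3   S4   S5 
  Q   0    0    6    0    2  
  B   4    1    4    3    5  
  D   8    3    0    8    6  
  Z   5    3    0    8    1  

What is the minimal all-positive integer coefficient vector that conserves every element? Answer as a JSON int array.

Coefficients: [5, 6, 1, 5, 3]

Q: 5·0+6·0+1·6 = 6 | 5·0+3·2 = 6
B: 5·4+6·1+1·4 = 30 | 5·3+3·5 = 30
D: 5·8+6·3+1·0 = 58 | 5·8+3·6 = 58
Z: 5·5+6·3+1·0 = 43 | 5·8+3·1 = 43
gcd(5,6,1,5,3) = 1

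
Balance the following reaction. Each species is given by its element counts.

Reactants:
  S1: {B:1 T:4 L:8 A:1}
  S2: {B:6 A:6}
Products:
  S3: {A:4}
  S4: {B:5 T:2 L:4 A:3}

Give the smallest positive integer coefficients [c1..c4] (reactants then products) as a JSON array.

B: 2·1+3·6 = 20 | 2·0+4·5 = 20
T: 2·4+3·0 = 8 | 2·0+4·2 = 8
L: 2·8+3·0 = 16 | 2·0+4·4 = 16
A: 2·1+3·6 = 20 | 2·4+4·3 = 20
gcd(2,3,2,4) = 1

Coefficients: [2, 3, 2, 4]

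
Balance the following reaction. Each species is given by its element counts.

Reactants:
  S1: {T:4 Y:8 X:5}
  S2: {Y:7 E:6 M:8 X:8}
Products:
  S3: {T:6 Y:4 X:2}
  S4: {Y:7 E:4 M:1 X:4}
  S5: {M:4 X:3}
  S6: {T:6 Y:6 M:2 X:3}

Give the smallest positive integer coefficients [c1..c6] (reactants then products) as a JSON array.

Coefficients: [3, 4, 1, 6, 6, 1]

T: 3·4+4·0 = 12 | 1·6+6·0+6·0+1·6 = 12
Y: 3·8+4·7 = 52 | 1·4+6·7+6·0+1·6 = 52
E: 3·0+4·6 = 24 | 1·0+6·4+6·0+1·0 = 24
M: 3·0+4·8 = 32 | 1·0+6·1+6·4+1·2 = 32
X: 3·5+4·8 = 47 | 1·2+6·4+6·3+1·3 = 47
gcd(3,4,1,6,6,1) = 1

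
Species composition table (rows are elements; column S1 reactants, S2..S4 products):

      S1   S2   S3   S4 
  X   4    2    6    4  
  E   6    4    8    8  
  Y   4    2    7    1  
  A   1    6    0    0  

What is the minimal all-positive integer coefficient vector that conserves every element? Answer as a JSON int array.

X: 6·4 = 24 | 1·2+3·6+1·4 = 24
E: 6·6 = 36 | 1·4+3·8+1·8 = 36
Y: 6·4 = 24 | 1·2+3·7+1·1 = 24
A: 6·1 = 6 | 1·6+3·0+1·0 = 6
gcd(6,1,3,1) = 1

Coefficients: [6, 1, 3, 1]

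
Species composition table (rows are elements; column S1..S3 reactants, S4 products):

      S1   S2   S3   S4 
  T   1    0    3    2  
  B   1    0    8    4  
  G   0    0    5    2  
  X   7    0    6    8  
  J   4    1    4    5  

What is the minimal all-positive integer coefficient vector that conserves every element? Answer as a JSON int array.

Coefficients: [4, 1, 2, 5]

T: 4·1+1·0+2·3 = 10 | 5·2 = 10
B: 4·1+1·0+2·8 = 20 | 5·4 = 20
G: 4·0+1·0+2·5 = 10 | 5·2 = 10
X: 4·7+1·0+2·6 = 40 | 5·8 = 40
J: 4·4+1·1+2·4 = 25 | 5·5 = 25
gcd(4,1,2,5) = 1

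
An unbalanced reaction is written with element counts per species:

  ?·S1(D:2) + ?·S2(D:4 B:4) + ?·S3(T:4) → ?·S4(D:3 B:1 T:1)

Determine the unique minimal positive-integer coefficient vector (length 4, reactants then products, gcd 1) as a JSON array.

D: 4·2+1·4+1·0 = 12 | 4·3 = 12
B: 4·0+1·4+1·0 = 4 | 4·1 = 4
T: 4·0+1·0+1·4 = 4 | 4·1 = 4
gcd(4,1,1,4) = 1

Coefficients: [4, 1, 1, 4]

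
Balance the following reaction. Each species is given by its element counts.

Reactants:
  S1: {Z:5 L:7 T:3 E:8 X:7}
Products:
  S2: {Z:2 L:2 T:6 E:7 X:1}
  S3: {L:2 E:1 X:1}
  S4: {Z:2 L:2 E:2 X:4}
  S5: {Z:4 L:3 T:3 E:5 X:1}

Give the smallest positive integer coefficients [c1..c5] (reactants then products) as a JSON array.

Z: 4·5 = 20 | 1·2+5·0+5·2+2·4 = 20
L: 4·7 = 28 | 1·2+5·2+5·2+2·3 = 28
T: 4·3 = 12 | 1·6+5·0+5·0+2·3 = 12
E: 4·8 = 32 | 1·7+5·1+5·2+2·5 = 32
X: 4·7 = 28 | 1·1+5·1+5·4+2·1 = 28
gcd(4,1,5,5,2) = 1

Coefficients: [4, 1, 5, 5, 2]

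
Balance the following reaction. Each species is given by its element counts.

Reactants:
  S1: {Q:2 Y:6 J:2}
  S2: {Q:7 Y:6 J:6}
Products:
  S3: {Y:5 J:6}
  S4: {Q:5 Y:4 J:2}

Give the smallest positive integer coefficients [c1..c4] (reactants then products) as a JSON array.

Q: 2·2+3·7 = 25 | 2·0+5·5 = 25
Y: 2·6+3·6 = 30 | 2·5+5·4 = 30
J: 2·2+3·6 = 22 | 2·6+5·2 = 22
gcd(2,3,2,5) = 1

Coefficients: [2, 3, 2, 5]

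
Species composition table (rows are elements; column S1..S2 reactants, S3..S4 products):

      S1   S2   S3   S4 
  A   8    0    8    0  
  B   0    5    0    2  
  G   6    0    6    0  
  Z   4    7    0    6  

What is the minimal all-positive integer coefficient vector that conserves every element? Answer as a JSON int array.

Coefficients: [4, 2, 4, 5]

A: 4·8+2·0 = 32 | 4·8+5·0 = 32
B: 4·0+2·5 = 10 | 4·0+5·2 = 10
G: 4·6+2·0 = 24 | 4·6+5·0 = 24
Z: 4·4+2·7 = 30 | 4·0+5·6 = 30
gcd(4,2,4,5) = 1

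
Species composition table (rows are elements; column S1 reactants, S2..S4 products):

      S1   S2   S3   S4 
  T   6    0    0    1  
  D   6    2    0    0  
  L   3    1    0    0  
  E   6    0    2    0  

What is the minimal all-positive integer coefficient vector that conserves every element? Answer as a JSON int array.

T: 1·6 = 6 | 3·0+3·0+6·1 = 6
D: 1·6 = 6 | 3·2+3·0+6·0 = 6
L: 1·3 = 3 | 3·1+3·0+6·0 = 3
E: 1·6 = 6 | 3·0+3·2+6·0 = 6
gcd(1,3,3,6) = 1

Coefficients: [1, 3, 3, 6]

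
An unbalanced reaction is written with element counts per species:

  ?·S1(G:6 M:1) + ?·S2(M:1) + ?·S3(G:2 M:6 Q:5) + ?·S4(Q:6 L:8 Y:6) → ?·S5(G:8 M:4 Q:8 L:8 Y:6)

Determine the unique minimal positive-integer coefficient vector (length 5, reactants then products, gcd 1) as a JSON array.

G: 6·6+2·0+2·2+5·0 = 40 | 5·8 = 40
M: 6·1+2·1+2·6+5·0 = 20 | 5·4 = 20
Q: 6·0+2·0+2·5+5·6 = 40 | 5·8 = 40
L: 6·0+2·0+2·0+5·8 = 40 | 5·8 = 40
Y: 6·0+2·0+2·0+5·6 = 30 | 5·6 = 30
gcd(6,2,2,5,5) = 1

Coefficients: [6, 2, 2, 5, 5]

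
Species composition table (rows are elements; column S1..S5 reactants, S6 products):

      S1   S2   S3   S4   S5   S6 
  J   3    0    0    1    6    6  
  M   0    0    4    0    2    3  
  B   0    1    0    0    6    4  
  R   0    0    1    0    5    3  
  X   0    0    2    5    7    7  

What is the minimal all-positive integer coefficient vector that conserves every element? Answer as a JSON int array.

J: 5·3+6·0+3·0+3·1+3·6 = 36 | 6·6 = 36
M: 5·0+6·0+3·4+3·0+3·2 = 18 | 6·3 = 18
B: 5·0+6·1+3·0+3·0+3·6 = 24 | 6·4 = 24
R: 5·0+6·0+3·1+3·0+3·5 = 18 | 6·3 = 18
X: 5·0+6·0+3·2+3·5+3·7 = 42 | 6·7 = 42
gcd(5,6,3,3,3,6) = 1

Coefficients: [5, 6, 3, 3, 3, 6]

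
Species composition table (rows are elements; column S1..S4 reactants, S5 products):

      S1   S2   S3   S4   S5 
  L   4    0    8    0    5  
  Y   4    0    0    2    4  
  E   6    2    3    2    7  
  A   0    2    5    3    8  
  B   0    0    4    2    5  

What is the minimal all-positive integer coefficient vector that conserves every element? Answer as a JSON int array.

L: 1·4+2·0+2·8+6·0 = 20 | 4·5 = 20
Y: 1·4+2·0+2·0+6·2 = 16 | 4·4 = 16
E: 1·6+2·2+2·3+6·2 = 28 | 4·7 = 28
A: 1·0+2·2+2·5+6·3 = 32 | 4·8 = 32
B: 1·0+2·0+2·4+6·2 = 20 | 4·5 = 20
gcd(1,2,2,6,4) = 1

Coefficients: [1, 2, 2, 6, 4]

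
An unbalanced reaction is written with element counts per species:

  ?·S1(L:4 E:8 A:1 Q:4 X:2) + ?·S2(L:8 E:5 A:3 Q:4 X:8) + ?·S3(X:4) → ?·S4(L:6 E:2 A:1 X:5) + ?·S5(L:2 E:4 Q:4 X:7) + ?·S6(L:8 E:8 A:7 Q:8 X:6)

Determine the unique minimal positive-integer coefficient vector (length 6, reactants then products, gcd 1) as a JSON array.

Coefficients: [1, 6, 2, 5, 3, 2]

L: 1·4+6·8+2·0 = 52 | 5·6+3·2+2·8 = 52
E: 1·8+6·5+2·0 = 38 | 5·2+3·4+2·8 = 38
A: 1·1+6·3+2·0 = 19 | 5·1+3·0+2·7 = 19
Q: 1·4+6·4+2·0 = 28 | 5·0+3·4+2·8 = 28
X: 1·2+6·8+2·4 = 58 | 5·5+3·7+2·6 = 58
gcd(1,6,2,5,3,2) = 1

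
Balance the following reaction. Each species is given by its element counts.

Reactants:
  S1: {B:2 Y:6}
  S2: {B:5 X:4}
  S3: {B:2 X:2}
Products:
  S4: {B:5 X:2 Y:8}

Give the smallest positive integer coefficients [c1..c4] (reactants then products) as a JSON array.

B: 4·2+1·5+1·2 = 15 | 3·5 = 15
X: 4·0+1·4+1·2 = 6 | 3·2 = 6
Y: 4·6+1·0+1·0 = 24 | 3·8 = 24
gcd(4,1,1,3) = 1

Coefficients: [4, 1, 1, 3]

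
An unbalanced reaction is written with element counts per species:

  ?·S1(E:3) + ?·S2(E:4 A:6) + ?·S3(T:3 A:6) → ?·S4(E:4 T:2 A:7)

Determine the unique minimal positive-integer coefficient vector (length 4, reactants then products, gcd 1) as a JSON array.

Coefficients: [4, 3, 4, 6]

E: 4·3+3·4+4·0 = 24 | 6·4 = 24
T: 4·0+3·0+4·3 = 12 | 6·2 = 12
A: 4·0+3·6+4·6 = 42 | 6·7 = 42
gcd(4,3,4,6) = 1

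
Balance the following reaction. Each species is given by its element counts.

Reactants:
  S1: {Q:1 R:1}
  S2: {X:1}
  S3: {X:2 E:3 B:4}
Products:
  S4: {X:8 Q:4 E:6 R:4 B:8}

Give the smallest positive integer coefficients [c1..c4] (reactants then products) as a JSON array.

X: 4·0+4·1+2·2 = 8 | 1·8 = 8
Q: 4·1+4·0+2·0 = 4 | 1·4 = 4
E: 4·0+4·0+2·3 = 6 | 1·6 = 6
R: 4·1+4·0+2·0 = 4 | 1·4 = 4
B: 4·0+4·0+2·4 = 8 | 1·8 = 8
gcd(4,4,2,1) = 1

Coefficients: [4, 4, 2, 1]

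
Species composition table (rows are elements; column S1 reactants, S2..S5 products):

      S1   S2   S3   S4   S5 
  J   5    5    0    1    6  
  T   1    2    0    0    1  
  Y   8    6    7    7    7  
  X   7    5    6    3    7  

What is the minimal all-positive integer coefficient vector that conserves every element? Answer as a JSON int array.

Coefficients: [6, 1, 1, 1, 4]

J: 6·5 = 30 | 1·5+1·0+1·1+4·6 = 30
T: 6·1 = 6 | 1·2+1·0+1·0+4·1 = 6
Y: 6·8 = 48 | 1·6+1·7+1·7+4·7 = 48
X: 6·7 = 42 | 1·5+1·6+1·3+4·7 = 42
gcd(6,1,1,1,4) = 1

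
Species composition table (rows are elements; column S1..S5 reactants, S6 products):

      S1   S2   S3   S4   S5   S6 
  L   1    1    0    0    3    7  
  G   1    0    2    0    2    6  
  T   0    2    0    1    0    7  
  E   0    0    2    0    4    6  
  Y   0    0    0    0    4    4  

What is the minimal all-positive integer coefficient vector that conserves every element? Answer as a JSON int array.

L: 2·1+2·1+1·0+3·0+1·3 = 7 | 1·7 = 7
G: 2·1+2·0+1·2+3·0+1·2 = 6 | 1·6 = 6
T: 2·0+2·2+1·0+3·1+1·0 = 7 | 1·7 = 7
E: 2·0+2·0+1·2+3·0+1·4 = 6 | 1·6 = 6
Y: 2·0+2·0+1·0+3·0+1·4 = 4 | 1·4 = 4
gcd(2,2,1,3,1,1) = 1

Coefficients: [2, 2, 1, 3, 1, 1]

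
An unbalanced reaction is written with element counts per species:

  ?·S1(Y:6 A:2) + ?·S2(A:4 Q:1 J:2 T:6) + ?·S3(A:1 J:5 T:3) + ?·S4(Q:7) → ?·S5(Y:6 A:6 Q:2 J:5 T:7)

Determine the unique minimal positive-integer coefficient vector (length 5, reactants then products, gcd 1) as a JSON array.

Y: 6·6+5·0+4·0+1·0 = 36 | 6·6 = 36
A: 6·2+5·4+4·1+1·0 = 36 | 6·6 = 36
Q: 6·0+5·1+4·0+1·7 = 12 | 6·2 = 12
J: 6·0+5·2+4·5+1·0 = 30 | 6·5 = 30
T: 6·0+5·6+4·3+1·0 = 42 | 6·7 = 42
gcd(6,5,4,1,6) = 1

Coefficients: [6, 5, 4, 1, 6]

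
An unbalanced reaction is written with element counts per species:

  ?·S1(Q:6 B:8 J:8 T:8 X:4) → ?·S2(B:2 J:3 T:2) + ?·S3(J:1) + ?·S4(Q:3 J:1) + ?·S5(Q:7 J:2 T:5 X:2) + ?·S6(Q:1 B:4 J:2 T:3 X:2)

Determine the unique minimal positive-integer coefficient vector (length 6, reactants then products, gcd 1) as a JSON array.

Q: 3·6 = 18 | 2·0+4·0+2·3+1·7+5·1 = 18
B: 3·8 = 24 | 2·2+4·0+2·0+1·0+5·4 = 24
J: 3·8 = 24 | 2·3+4·1+2·1+1·2+5·2 = 24
T: 3·8 = 24 | 2·2+4·0+2·0+1·5+5·3 = 24
X: 3·4 = 12 | 2·0+4·0+2·0+1·2+5·2 = 12
gcd(3,2,4,2,1,5) = 1

Coefficients: [3, 2, 4, 2, 1, 5]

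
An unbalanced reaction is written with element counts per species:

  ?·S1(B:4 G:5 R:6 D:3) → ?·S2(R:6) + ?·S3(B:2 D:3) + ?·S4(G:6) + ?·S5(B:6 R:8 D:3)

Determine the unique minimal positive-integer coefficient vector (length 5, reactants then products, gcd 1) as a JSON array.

Coefficients: [6, 2, 3, 5, 3]

B: 6·4 = 24 | 2·0+3·2+5·0+3·6 = 24
G: 6·5 = 30 | 2·0+3·0+5·6+3·0 = 30
R: 6·6 = 36 | 2·6+3·0+5·0+3·8 = 36
D: 6·3 = 18 | 2·0+3·3+5·0+3·3 = 18
gcd(6,2,3,5,3) = 1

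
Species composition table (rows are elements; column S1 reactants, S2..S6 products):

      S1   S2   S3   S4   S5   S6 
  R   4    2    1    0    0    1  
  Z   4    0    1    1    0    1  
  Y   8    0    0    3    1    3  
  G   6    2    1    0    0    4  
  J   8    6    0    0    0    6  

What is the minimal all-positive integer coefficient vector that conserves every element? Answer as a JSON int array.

Coefficients: [3, 2, 6, 4, 6, 2]

R: 3·4 = 12 | 2·2+6·1+4·0+6·0+2·1 = 12
Z: 3·4 = 12 | 2·0+6·1+4·1+6·0+2·1 = 12
Y: 3·8 = 24 | 2·0+6·0+4·3+6·1+2·3 = 24
G: 3·6 = 18 | 2·2+6·1+4·0+6·0+2·4 = 18
J: 3·8 = 24 | 2·6+6·0+4·0+6·0+2·6 = 24
gcd(3,2,6,4,6,2) = 1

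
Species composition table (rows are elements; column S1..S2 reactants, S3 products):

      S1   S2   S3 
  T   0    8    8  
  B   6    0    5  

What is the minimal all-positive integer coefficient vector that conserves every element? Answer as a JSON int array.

Coefficients: [5, 6, 6]

T: 5·0+6·8 = 48 | 6·8 = 48
B: 5·6+6·0 = 30 | 6·5 = 30
gcd(5,6,6) = 1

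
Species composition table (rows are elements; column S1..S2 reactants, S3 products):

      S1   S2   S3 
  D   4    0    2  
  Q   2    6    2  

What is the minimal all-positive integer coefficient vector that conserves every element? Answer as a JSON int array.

D: 3·4+1·0 = 12 | 6·2 = 12
Q: 3·2+1·6 = 12 | 6·2 = 12
gcd(3,1,6) = 1

Coefficients: [3, 1, 6]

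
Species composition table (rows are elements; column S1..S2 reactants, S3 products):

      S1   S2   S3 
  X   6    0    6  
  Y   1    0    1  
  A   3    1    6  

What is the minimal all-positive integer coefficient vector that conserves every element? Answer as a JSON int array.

X: 1·6+3·0 = 6 | 1·6 = 6
Y: 1·1+3·0 = 1 | 1·1 = 1
A: 1·3+3·1 = 6 | 1·6 = 6
gcd(1,3,1) = 1

Coefficients: [1, 3, 1]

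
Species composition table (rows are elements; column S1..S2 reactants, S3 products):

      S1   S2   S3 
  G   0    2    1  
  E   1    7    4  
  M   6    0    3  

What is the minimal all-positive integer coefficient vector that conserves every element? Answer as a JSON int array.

G: 1·0+1·2 = 2 | 2·1 = 2
E: 1·1+1·7 = 8 | 2·4 = 8
M: 1·6+1·0 = 6 | 2·3 = 6
gcd(1,1,2) = 1

Coefficients: [1, 1, 2]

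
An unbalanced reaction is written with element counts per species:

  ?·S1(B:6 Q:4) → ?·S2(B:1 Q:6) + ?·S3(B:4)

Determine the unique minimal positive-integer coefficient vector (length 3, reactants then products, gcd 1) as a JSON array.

Coefficients: [3, 2, 4]

B: 3·6 = 18 | 2·1+4·4 = 18
Q: 3·4 = 12 | 2·6+4·0 = 12
gcd(3,2,4) = 1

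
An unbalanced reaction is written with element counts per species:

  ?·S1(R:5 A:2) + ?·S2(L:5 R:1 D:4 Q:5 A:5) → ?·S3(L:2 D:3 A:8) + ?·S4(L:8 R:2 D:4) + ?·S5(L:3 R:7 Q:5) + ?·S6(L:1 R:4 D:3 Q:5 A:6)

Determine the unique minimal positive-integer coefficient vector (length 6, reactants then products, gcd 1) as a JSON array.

Coefficients: [4, 4, 2, 1, 2, 2]

L: 4·0+4·5 = 20 | 2·2+1·8+2·3+2·1 = 20
R: 4·5+4·1 = 24 | 2·0+1·2+2·7+2·4 = 24
D: 4·0+4·4 = 16 | 2·3+1·4+2·0+2·3 = 16
Q: 4·0+4·5 = 20 | 2·0+1·0+2·5+2·5 = 20
A: 4·2+4·5 = 28 | 2·8+1·0+2·0+2·6 = 28
gcd(4,4,2,1,2,2) = 1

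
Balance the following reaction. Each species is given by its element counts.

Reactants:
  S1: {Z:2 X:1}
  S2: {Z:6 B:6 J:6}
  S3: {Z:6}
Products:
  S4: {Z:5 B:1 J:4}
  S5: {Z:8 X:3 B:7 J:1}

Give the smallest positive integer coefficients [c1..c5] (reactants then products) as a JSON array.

Coefficients: [6, 3, 1, 4, 2]

Z: 6·2+3·6+1·6 = 36 | 4·5+2·8 = 36
X: 6·1+3·0+1·0 = 6 | 4·0+2·3 = 6
B: 6·0+3·6+1·0 = 18 | 4·1+2·7 = 18
J: 6·0+3·6+1·0 = 18 | 4·4+2·1 = 18
gcd(6,3,1,4,2) = 1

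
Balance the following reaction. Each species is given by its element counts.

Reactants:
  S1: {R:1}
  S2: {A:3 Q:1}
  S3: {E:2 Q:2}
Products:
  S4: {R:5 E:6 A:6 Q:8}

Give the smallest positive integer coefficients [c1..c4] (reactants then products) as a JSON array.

Coefficients: [5, 2, 3, 1]

R: 5·1+2·0+3·0 = 5 | 1·5 = 5
E: 5·0+2·0+3·2 = 6 | 1·6 = 6
A: 5·0+2·3+3·0 = 6 | 1·6 = 6
Q: 5·0+2·1+3·2 = 8 | 1·8 = 8
gcd(5,2,3,1) = 1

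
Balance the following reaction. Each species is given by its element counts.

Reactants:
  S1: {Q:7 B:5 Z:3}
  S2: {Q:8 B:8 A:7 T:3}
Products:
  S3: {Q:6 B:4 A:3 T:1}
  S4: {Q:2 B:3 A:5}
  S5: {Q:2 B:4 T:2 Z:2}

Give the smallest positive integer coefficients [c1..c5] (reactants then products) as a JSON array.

Coefficients: [2, 4, 6, 2, 3]

Q: 2·7+4·8 = 46 | 6·6+2·2+3·2 = 46
B: 2·5+4·8 = 42 | 6·4+2·3+3·4 = 42
A: 2·0+4·7 = 28 | 6·3+2·5+3·0 = 28
T: 2·0+4·3 = 12 | 6·1+2·0+3·2 = 12
Z: 2·3+4·0 = 6 | 6·0+2·0+3·2 = 6
gcd(2,4,6,2,3) = 1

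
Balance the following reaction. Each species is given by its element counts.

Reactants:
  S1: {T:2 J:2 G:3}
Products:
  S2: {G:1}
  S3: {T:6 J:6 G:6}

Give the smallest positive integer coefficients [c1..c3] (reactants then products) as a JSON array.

Coefficients: [3, 3, 1]

T: 3·2 = 6 | 3·0+1·6 = 6
J: 3·2 = 6 | 3·0+1·6 = 6
G: 3·3 = 9 | 3·1+1·6 = 9
gcd(3,3,1) = 1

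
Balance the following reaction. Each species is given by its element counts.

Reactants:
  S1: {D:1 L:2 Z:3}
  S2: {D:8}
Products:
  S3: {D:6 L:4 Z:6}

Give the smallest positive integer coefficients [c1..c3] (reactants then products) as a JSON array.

Coefficients: [4, 1, 2]

D: 4·1+1·8 = 12 | 2·6 = 12
L: 4·2+1·0 = 8 | 2·4 = 8
Z: 4·3+1·0 = 12 | 2·6 = 12
gcd(4,1,2) = 1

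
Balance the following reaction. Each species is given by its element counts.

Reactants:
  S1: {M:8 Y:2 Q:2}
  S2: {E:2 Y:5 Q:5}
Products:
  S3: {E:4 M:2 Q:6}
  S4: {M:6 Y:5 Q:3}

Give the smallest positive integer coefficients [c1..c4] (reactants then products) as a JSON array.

E: 5·0+4·2 = 8 | 2·4+6·0 = 8
M: 5·8+4·0 = 40 | 2·2+6·6 = 40
Y: 5·2+4·5 = 30 | 2·0+6·5 = 30
Q: 5·2+4·5 = 30 | 2·6+6·3 = 30
gcd(5,4,2,6) = 1

Coefficients: [5, 4, 2, 6]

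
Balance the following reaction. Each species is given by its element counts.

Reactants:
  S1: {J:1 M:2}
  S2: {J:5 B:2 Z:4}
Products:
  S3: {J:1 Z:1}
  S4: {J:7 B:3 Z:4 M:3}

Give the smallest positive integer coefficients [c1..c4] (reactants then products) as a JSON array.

Coefficients: [3, 3, 4, 2]

J: 3·1+3·5 = 18 | 4·1+2·7 = 18
B: 3·0+3·2 = 6 | 4·0+2·3 = 6
Z: 3·0+3·4 = 12 | 4·1+2·4 = 12
M: 3·2+3·0 = 6 | 4·0+2·3 = 6
gcd(3,3,4,2) = 1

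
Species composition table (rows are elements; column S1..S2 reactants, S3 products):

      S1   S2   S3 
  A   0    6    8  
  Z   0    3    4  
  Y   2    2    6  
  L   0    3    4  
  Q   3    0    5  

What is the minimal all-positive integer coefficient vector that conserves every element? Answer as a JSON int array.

Coefficients: [5, 4, 3]

A: 5·0+4·6 = 24 | 3·8 = 24
Z: 5·0+4·3 = 12 | 3·4 = 12
Y: 5·2+4·2 = 18 | 3·6 = 18
L: 5·0+4·3 = 12 | 3·4 = 12
Q: 5·3+4·0 = 15 | 3·5 = 15
gcd(5,4,3) = 1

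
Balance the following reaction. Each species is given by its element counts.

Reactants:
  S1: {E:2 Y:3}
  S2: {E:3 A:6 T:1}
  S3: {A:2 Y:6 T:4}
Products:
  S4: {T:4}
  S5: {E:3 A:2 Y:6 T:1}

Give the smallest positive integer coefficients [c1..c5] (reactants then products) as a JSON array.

Coefficients: [6, 1, 2, 1, 5]

E: 6·2+1·3+2·0 = 15 | 1·0+5·3 = 15
A: 6·0+1·6+2·2 = 10 | 1·0+5·2 = 10
Y: 6·3+1·0+2·6 = 30 | 1·0+5·6 = 30
T: 6·0+1·1+2·4 = 9 | 1·4+5·1 = 9
gcd(6,1,2,1,5) = 1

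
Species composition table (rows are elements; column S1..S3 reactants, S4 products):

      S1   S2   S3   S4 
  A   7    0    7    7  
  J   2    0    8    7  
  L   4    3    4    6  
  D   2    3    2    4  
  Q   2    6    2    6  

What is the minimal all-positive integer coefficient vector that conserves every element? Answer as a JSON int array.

A: 1·7+4·0+5·7 = 42 | 6·7 = 42
J: 1·2+4·0+5·8 = 42 | 6·7 = 42
L: 1·4+4·3+5·4 = 36 | 6·6 = 36
D: 1·2+4·3+5·2 = 24 | 6·4 = 24
Q: 1·2+4·6+5·2 = 36 | 6·6 = 36
gcd(1,4,5,6) = 1

Coefficients: [1, 4, 5, 6]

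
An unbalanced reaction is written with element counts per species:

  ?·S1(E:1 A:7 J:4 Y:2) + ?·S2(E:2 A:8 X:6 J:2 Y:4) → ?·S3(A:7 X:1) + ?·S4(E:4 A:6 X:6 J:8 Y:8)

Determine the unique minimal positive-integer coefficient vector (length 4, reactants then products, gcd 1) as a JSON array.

Coefficients: [4, 4, 6, 3]

E: 4·1+4·2 = 12 | 6·0+3·4 = 12
A: 4·7+4·8 = 60 | 6·7+3·6 = 60
X: 4·0+4·6 = 24 | 6·1+3·6 = 24
J: 4·4+4·2 = 24 | 6·0+3·8 = 24
Y: 4·2+4·4 = 24 | 6·0+3·8 = 24
gcd(4,4,6,3) = 1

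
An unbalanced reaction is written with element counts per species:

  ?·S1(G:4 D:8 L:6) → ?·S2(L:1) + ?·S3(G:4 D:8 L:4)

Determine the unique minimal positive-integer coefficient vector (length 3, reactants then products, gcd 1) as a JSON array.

Coefficients: [1, 2, 1]

G: 1·4 = 4 | 2·0+1·4 = 4
D: 1·8 = 8 | 2·0+1·8 = 8
L: 1·6 = 6 | 2·1+1·4 = 6
gcd(1,2,1) = 1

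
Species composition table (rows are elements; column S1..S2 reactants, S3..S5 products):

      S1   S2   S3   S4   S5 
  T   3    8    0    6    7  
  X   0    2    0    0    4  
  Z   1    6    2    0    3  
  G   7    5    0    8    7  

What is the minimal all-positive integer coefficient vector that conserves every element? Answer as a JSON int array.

Coefficients: [3, 2, 6, 3, 1]

T: 3·3+2·8 = 25 | 6·0+3·6+1·7 = 25
X: 3·0+2·2 = 4 | 6·0+3·0+1·4 = 4
Z: 3·1+2·6 = 15 | 6·2+3·0+1·3 = 15
G: 3·7+2·5 = 31 | 6·0+3·8+1·7 = 31
gcd(3,2,6,3,1) = 1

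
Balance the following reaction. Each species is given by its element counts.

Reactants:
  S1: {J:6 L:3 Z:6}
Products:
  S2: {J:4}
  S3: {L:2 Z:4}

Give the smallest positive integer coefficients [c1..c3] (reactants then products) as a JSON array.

Coefficients: [2, 3, 3]

J: 2·6 = 12 | 3·4+3·0 = 12
L: 2·3 = 6 | 3·0+3·2 = 6
Z: 2·6 = 12 | 3·0+3·4 = 12
gcd(2,3,3) = 1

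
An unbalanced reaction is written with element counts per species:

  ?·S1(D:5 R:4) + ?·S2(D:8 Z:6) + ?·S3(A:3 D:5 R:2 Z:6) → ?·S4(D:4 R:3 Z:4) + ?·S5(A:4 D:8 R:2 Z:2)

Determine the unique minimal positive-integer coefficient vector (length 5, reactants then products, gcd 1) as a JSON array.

Coefficients: [4, 1, 4, 6, 3]

A: 4·0+1·0+4·3 = 12 | 6·0+3·4 = 12
D: 4·5+1·8+4·5 = 48 | 6·4+3·8 = 48
R: 4·4+1·0+4·2 = 24 | 6·3+3·2 = 24
Z: 4·0+1·6+4·6 = 30 | 6·4+3·2 = 30
gcd(4,1,4,6,3) = 1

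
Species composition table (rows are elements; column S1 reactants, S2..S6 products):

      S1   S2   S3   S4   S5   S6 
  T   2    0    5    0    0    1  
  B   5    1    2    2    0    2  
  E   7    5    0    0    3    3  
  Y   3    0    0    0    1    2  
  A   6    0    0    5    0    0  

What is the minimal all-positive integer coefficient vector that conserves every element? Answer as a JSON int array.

Coefficients: [5, 1, 1, 6, 5, 5]

T: 5·2 = 10 | 1·0+1·5+6·0+5·0+5·1 = 10
B: 5·5 = 25 | 1·1+1·2+6·2+5·0+5·2 = 25
E: 5·7 = 35 | 1·5+1·0+6·0+5·3+5·3 = 35
Y: 5·3 = 15 | 1·0+1·0+6·0+5·1+5·2 = 15
A: 5·6 = 30 | 1·0+1·0+6·5+5·0+5·0 = 30
gcd(5,1,1,6,5,5) = 1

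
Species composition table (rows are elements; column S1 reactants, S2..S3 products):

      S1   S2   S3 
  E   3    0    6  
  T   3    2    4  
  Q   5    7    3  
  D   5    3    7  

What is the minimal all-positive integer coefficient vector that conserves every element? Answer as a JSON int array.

Coefficients: [2, 1, 1]

E: 2·3 = 6 | 1·0+1·6 = 6
T: 2·3 = 6 | 1·2+1·4 = 6
Q: 2·5 = 10 | 1·7+1·3 = 10
D: 2·5 = 10 | 1·3+1·7 = 10
gcd(2,1,1) = 1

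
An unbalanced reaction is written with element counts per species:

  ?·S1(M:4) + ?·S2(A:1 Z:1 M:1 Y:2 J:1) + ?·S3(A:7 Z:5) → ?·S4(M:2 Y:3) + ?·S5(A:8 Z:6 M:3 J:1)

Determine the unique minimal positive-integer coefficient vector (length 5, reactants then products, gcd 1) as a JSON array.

A: 5·0+6·1+6·7 = 48 | 4·0+6·8 = 48
Z: 5·0+6·1+6·5 = 36 | 4·0+6·6 = 36
M: 5·4+6·1+6·0 = 26 | 4·2+6·3 = 26
Y: 5·0+6·2+6·0 = 12 | 4·3+6·0 = 12
J: 5·0+6·1+6·0 = 6 | 4·0+6·1 = 6
gcd(5,6,6,4,6) = 1

Coefficients: [5, 6, 6, 4, 6]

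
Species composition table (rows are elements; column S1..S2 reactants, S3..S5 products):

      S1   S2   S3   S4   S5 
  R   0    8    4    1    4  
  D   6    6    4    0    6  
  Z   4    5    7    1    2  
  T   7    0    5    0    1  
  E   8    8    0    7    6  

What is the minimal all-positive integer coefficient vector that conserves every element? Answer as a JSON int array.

Coefficients: [3, 5, 3, 4, 6]

R: 3·0+5·8 = 40 | 3·4+4·1+6·4 = 40
D: 3·6+5·6 = 48 | 3·4+4·0+6·6 = 48
Z: 3·4+5·5 = 37 | 3·7+4·1+6·2 = 37
T: 3·7+5·0 = 21 | 3·5+4·0+6·1 = 21
E: 3·8+5·8 = 64 | 3·0+4·7+6·6 = 64
gcd(3,5,3,4,6) = 1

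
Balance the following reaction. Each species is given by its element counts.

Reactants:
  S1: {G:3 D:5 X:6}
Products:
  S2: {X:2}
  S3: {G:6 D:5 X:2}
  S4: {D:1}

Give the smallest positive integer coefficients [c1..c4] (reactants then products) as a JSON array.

Coefficients: [2, 5, 1, 5]

G: 2·3 = 6 | 5·0+1·6+5·0 = 6
D: 2·5 = 10 | 5·0+1·5+5·1 = 10
X: 2·6 = 12 | 5·2+1·2+5·0 = 12
gcd(2,5,1,5) = 1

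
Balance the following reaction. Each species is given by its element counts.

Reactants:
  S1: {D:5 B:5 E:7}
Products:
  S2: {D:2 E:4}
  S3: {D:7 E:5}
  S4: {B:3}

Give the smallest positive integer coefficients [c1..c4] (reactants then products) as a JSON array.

D: 3·5 = 15 | 4·2+1·7+5·0 = 15
B: 3·5 = 15 | 4·0+1·0+5·3 = 15
E: 3·7 = 21 | 4·4+1·5+5·0 = 21
gcd(3,4,1,5) = 1

Coefficients: [3, 4, 1, 5]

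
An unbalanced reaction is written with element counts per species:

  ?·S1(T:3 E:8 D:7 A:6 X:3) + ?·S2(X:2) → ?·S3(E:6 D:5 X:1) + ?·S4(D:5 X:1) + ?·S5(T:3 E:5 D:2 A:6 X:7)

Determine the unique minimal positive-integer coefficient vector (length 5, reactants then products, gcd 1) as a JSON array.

Coefficients: [2, 5, 1, 1, 2]

T: 2·3+5·0 = 6 | 1·0+1·0+2·3 = 6
E: 2·8+5·0 = 16 | 1·6+1·0+2·5 = 16
D: 2·7+5·0 = 14 | 1·5+1·5+2·2 = 14
A: 2·6+5·0 = 12 | 1·0+1·0+2·6 = 12
X: 2·3+5·2 = 16 | 1·1+1·1+2·7 = 16
gcd(2,5,1,1,2) = 1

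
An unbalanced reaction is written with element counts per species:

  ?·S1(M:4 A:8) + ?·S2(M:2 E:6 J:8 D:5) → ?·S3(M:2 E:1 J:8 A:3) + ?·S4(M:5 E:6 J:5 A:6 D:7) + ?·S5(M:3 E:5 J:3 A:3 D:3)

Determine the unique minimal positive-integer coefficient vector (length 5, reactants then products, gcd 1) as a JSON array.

Coefficients: [3, 4, 2, 2, 2]

M: 3·4+4·2 = 20 | 2·2+2·5+2·3 = 20
E: 3·0+4·6 = 24 | 2·1+2·6+2·5 = 24
J: 3·0+4·8 = 32 | 2·8+2·5+2·3 = 32
A: 3·8+4·0 = 24 | 2·3+2·6+2·3 = 24
D: 3·0+4·5 = 20 | 2·0+2·7+2·3 = 20
gcd(3,4,2,2,2) = 1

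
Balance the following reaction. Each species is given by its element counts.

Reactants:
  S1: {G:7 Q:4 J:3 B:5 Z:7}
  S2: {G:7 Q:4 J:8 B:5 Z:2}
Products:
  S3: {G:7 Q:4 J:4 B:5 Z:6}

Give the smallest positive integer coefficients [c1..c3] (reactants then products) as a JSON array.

G: 4·7+1·7 = 35 | 5·7 = 35
Q: 4·4+1·4 = 20 | 5·4 = 20
J: 4·3+1·8 = 20 | 5·4 = 20
B: 4·5+1·5 = 25 | 5·5 = 25
Z: 4·7+1·2 = 30 | 5·6 = 30
gcd(4,1,5) = 1

Coefficients: [4, 1, 5]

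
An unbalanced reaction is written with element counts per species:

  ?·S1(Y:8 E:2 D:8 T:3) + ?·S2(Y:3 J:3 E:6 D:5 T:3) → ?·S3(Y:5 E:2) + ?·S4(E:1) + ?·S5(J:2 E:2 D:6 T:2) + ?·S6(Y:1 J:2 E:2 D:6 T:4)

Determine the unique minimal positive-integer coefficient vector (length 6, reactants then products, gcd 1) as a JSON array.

Y: 2·8+4·3 = 28 | 5·5+6·0+3·0+3·1 = 28
J: 2·0+4·3 = 12 | 5·0+6·0+3·2+3·2 = 12
E: 2·2+4·6 = 28 | 5·2+6·1+3·2+3·2 = 28
D: 2·8+4·5 = 36 | 5·0+6·0+3·6+3·6 = 36
T: 2·3+4·3 = 18 | 5·0+6·0+3·2+3·4 = 18
gcd(2,4,5,6,3,3) = 1

Coefficients: [2, 4, 5, 6, 3, 3]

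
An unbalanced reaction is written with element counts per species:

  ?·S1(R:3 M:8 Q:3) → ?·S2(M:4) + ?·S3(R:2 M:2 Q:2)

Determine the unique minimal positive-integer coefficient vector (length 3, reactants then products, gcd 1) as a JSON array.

Coefficients: [4, 5, 6]

R: 4·3 = 12 | 5·0+6·2 = 12
M: 4·8 = 32 | 5·4+6·2 = 32
Q: 4·3 = 12 | 5·0+6·2 = 12
gcd(4,5,6) = 1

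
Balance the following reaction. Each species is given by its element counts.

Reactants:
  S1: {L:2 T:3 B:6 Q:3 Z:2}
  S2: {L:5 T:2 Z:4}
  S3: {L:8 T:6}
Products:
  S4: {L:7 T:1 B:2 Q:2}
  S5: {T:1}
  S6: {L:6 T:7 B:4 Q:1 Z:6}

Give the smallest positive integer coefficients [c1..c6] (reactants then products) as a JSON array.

L: 4·2+4·5+3·8 = 52 | 4·7+6·0+4·6 = 52
T: 4·3+4·2+3·6 = 38 | 4·1+6·1+4·7 = 38
B: 4·6+4·0+3·0 = 24 | 4·2+6·0+4·4 = 24
Q: 4·3+4·0+3·0 = 12 | 4·2+6·0+4·1 = 12
Z: 4·2+4·4+3·0 = 24 | 4·0+6·0+4·6 = 24
gcd(4,4,3,4,6,4) = 1

Coefficients: [4, 4, 3, 4, 6, 4]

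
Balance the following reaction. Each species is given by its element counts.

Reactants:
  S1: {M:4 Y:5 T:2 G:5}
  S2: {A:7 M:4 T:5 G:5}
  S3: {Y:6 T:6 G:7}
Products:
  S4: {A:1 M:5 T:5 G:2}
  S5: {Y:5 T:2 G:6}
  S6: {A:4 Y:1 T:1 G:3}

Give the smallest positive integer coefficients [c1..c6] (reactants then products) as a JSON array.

A: 1·0+4·7+1·0 = 28 | 4·1+1·0+6·4 = 28
M: 1·4+4·4+1·0 = 20 | 4·5+1·0+6·0 = 20
Y: 1·5+4·0+1·6 = 11 | 4·0+1·5+6·1 = 11
T: 1·2+4·5+1·6 = 28 | 4·5+1·2+6·1 = 28
G: 1·5+4·5+1·7 = 32 | 4·2+1·6+6·3 = 32
gcd(1,4,1,4,1,6) = 1

Coefficients: [1, 4, 1, 4, 1, 6]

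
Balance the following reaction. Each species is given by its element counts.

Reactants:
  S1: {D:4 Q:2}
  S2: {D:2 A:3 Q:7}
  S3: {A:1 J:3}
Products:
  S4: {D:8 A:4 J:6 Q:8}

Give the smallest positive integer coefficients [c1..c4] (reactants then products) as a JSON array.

D: 5·4+2·2+6·0 = 24 | 3·8 = 24
A: 5·0+2·3+6·1 = 12 | 3·4 = 12
J: 5·0+2·0+6·3 = 18 | 3·6 = 18
Q: 5·2+2·7+6·0 = 24 | 3·8 = 24
gcd(5,2,6,3) = 1

Coefficients: [5, 2, 6, 3]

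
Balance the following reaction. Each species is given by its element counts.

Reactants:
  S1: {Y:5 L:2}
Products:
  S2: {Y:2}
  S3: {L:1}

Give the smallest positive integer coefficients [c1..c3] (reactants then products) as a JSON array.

Y: 2·5 = 10 | 5·2+4·0 = 10
L: 2·2 = 4 | 5·0+4·1 = 4
gcd(2,5,4) = 1

Coefficients: [2, 5, 4]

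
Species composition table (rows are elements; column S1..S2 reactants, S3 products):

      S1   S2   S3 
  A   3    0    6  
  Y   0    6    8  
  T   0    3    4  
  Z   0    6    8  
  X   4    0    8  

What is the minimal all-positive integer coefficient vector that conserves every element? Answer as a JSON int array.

Coefficients: [6, 4, 3]

A: 6·3+4·0 = 18 | 3·6 = 18
Y: 6·0+4·6 = 24 | 3·8 = 24
T: 6·0+4·3 = 12 | 3·4 = 12
Z: 6·0+4·6 = 24 | 3·8 = 24
X: 6·4+4·0 = 24 | 3·8 = 24
gcd(6,4,3) = 1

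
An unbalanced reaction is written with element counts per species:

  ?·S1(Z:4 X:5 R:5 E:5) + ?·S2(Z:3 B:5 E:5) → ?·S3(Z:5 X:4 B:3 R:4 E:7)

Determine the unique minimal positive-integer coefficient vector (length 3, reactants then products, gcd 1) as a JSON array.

Coefficients: [4, 3, 5]

Z: 4·4+3·3 = 25 | 5·5 = 25
X: 4·5+3·0 = 20 | 5·4 = 20
B: 4·0+3·5 = 15 | 5·3 = 15
R: 4·5+3·0 = 20 | 5·4 = 20
E: 4·5+3·5 = 35 | 5·7 = 35
gcd(4,3,5) = 1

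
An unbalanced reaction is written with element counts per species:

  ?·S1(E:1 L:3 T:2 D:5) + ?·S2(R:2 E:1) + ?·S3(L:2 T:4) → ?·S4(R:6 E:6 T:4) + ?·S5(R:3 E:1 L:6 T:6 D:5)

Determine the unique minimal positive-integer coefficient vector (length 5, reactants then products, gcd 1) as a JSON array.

Coefficients: [2, 6, 3, 1, 2]

R: 2·0+6·2+3·0 = 12 | 1·6+2·3 = 12
E: 2·1+6·1+3·0 = 8 | 1·6+2·1 = 8
L: 2·3+6·0+3·2 = 12 | 1·0+2·6 = 12
T: 2·2+6·0+3·4 = 16 | 1·4+2·6 = 16
D: 2·5+6·0+3·0 = 10 | 1·0+2·5 = 10
gcd(2,6,3,1,2) = 1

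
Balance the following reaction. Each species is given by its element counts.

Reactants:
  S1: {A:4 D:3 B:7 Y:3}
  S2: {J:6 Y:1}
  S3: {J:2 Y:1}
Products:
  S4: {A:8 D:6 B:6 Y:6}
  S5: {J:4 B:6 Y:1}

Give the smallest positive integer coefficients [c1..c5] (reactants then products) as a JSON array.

Coefficients: [6, 2, 2, 3, 4]

J: 6·0+2·6+2·2 = 16 | 3·0+4·4 = 16
A: 6·4+2·0+2·0 = 24 | 3·8+4·0 = 24
D: 6·3+2·0+2·0 = 18 | 3·6+4·0 = 18
B: 6·7+2·0+2·0 = 42 | 3·6+4·6 = 42
Y: 6·3+2·1+2·1 = 22 | 3·6+4·1 = 22
gcd(6,2,2,3,4) = 1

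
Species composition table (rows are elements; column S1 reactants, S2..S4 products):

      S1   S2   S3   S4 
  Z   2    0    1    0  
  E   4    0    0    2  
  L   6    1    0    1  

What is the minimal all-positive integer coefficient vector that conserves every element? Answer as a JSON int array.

Coefficients: [1, 4, 2, 2]

Z: 1·2 = 2 | 4·0+2·1+2·0 = 2
E: 1·4 = 4 | 4·0+2·0+2·2 = 4
L: 1·6 = 6 | 4·1+2·0+2·1 = 6
gcd(1,4,2,2) = 1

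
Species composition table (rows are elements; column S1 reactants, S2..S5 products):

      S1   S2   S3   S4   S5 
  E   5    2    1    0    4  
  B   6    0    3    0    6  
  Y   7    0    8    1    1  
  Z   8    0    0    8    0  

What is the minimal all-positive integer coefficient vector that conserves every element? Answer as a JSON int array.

Coefficients: [6, 5, 4, 6, 4]

E: 6·5 = 30 | 5·2+4·1+6·0+4·4 = 30
B: 6·6 = 36 | 5·0+4·3+6·0+4·6 = 36
Y: 6·7 = 42 | 5·0+4·8+6·1+4·1 = 42
Z: 6·8 = 48 | 5·0+4·0+6·8+4·0 = 48
gcd(6,5,4,6,4) = 1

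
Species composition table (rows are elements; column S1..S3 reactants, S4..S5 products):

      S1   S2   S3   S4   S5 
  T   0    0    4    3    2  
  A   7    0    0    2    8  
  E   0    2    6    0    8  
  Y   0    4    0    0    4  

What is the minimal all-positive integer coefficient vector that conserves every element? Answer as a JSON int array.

Coefficients: [4, 3, 3, 2, 3]

T: 4·0+3·0+3·4 = 12 | 2·3+3·2 = 12
A: 4·7+3·0+3·0 = 28 | 2·2+3·8 = 28
E: 4·0+3·2+3·6 = 24 | 2·0+3·8 = 24
Y: 4·0+3·4+3·0 = 12 | 2·0+3·4 = 12
gcd(4,3,3,2,3) = 1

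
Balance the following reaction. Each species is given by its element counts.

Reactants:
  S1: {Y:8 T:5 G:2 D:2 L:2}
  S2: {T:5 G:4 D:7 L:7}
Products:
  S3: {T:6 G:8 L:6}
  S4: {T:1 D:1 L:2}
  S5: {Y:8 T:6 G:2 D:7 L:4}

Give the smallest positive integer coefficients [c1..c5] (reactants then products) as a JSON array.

Coefficients: [5, 4, 2, 3, 5]

Y: 5·8+4·0 = 40 | 2·0+3·0+5·8 = 40
T: 5·5+4·5 = 45 | 2·6+3·1+5·6 = 45
G: 5·2+4·4 = 26 | 2·8+3·0+5·2 = 26
D: 5·2+4·7 = 38 | 2·0+3·1+5·7 = 38
L: 5·2+4·7 = 38 | 2·6+3·2+5·4 = 38
gcd(5,4,2,3,5) = 1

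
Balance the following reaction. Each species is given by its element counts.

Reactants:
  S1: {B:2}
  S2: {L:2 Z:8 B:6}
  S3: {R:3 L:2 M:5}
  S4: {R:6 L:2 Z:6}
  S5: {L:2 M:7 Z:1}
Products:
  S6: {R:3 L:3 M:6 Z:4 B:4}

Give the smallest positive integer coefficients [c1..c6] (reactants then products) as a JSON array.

Coefficients: [5, 1, 2, 1, 2, 4]

R: 5·0+1·0+2·3+1·6+2·0 = 12 | 4·3 = 12
L: 5·0+1·2+2·2+1·2+2·2 = 12 | 4·3 = 12
M: 5·0+1·0+2·5+1·0+2·7 = 24 | 4·6 = 24
Z: 5·0+1·8+2·0+1·6+2·1 = 16 | 4·4 = 16
B: 5·2+1·6+2·0+1·0+2·0 = 16 | 4·4 = 16
gcd(5,1,2,1,2,4) = 1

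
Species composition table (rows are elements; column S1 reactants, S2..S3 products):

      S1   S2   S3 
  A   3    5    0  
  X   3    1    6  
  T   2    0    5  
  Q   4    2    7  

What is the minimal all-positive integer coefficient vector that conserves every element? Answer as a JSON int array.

A: 5·3 = 15 | 3·5+2·0 = 15
X: 5·3 = 15 | 3·1+2·6 = 15
T: 5·2 = 10 | 3·0+2·5 = 10
Q: 5·4 = 20 | 3·2+2·7 = 20
gcd(5,3,2) = 1

Coefficients: [5, 3, 2]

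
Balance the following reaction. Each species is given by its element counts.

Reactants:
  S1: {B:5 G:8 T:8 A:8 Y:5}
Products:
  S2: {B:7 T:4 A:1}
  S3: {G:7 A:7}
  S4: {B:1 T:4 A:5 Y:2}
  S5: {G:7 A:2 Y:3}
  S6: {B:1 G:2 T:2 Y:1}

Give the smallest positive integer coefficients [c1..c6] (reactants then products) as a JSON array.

B: 5·5 = 25 | 2·7+1·0+5·1+3·0+6·1 = 25
G: 5·8 = 40 | 2·0+1·7+5·0+3·7+6·2 = 40
T: 5·8 = 40 | 2·4+1·0+5·4+3·0+6·2 = 40
A: 5·8 = 40 | 2·1+1·7+5·5+3·2+6·0 = 40
Y: 5·5 = 25 | 2·0+1·0+5·2+3·3+6·1 = 25
gcd(5,2,1,5,3,6) = 1

Coefficients: [5, 2, 1, 5, 3, 6]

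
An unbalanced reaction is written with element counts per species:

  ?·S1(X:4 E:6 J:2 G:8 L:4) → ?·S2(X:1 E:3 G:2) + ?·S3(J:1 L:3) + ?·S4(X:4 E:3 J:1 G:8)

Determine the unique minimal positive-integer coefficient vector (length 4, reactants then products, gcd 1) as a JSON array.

Coefficients: [3, 4, 4, 2]

X: 3·4 = 12 | 4·1+4·0+2·4 = 12
E: 3·6 = 18 | 4·3+4·0+2·3 = 18
J: 3·2 = 6 | 4·0+4·1+2·1 = 6
G: 3·8 = 24 | 4·2+4·0+2·8 = 24
L: 3·4 = 12 | 4·0+4·3+2·0 = 12
gcd(3,4,4,2) = 1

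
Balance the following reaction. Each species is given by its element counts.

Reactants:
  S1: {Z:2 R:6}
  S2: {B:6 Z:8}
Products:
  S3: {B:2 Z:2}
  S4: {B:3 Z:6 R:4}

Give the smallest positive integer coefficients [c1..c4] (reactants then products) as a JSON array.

Coefficients: [4, 5, 6, 6]

B: 4·0+5·6 = 30 | 6·2+6·3 = 30
Z: 4·2+5·8 = 48 | 6·2+6·6 = 48
R: 4·6+5·0 = 24 | 6·0+6·4 = 24
gcd(4,5,6,6) = 1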